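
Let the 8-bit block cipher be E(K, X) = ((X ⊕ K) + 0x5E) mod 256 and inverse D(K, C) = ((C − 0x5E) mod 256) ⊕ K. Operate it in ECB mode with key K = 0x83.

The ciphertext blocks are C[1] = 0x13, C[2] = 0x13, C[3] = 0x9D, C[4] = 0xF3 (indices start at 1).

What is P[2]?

P[2] = 0x36

ECB decryption: P_i = D(K, C_i).
P[2]: D(K, 0x13) = 0x36.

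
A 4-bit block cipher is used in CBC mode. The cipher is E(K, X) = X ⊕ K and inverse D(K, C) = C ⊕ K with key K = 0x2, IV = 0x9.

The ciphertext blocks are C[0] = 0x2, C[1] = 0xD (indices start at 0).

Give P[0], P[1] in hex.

P[0] = 0x9, P[1] = 0xD

CBC decryption: P_i = D(K, C_i) ⊕ C_{i−1}, with C_{−1} = IV.
P[0]: D(K, 0x2) = 0x0; 0x0 ⊕ 0x9 = 0x9.
P[1]: D(K, 0xD) = 0xF; 0xF ⊕ 0x2 = 0xD.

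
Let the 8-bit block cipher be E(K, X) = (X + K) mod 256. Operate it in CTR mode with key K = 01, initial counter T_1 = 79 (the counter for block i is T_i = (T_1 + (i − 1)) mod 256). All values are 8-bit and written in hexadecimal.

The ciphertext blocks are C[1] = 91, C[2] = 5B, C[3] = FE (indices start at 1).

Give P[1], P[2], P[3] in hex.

CTR decryption: S_i = E(K, T_i) where T_i is the counter for block i; P_i = C_i ⊕ S_i.
P[1]: T = 79, S = E(K, T) = 7A; 91 ⊕ 7A = EB.
P[2]: T = 7A, S = E(K, T) = 7B; 5B ⊕ 7B = 20.
P[3]: T = 7B, S = E(K, T) = 7C; FE ⊕ 7C = 82.

P[1] = EB, P[2] = 20, P[3] = 82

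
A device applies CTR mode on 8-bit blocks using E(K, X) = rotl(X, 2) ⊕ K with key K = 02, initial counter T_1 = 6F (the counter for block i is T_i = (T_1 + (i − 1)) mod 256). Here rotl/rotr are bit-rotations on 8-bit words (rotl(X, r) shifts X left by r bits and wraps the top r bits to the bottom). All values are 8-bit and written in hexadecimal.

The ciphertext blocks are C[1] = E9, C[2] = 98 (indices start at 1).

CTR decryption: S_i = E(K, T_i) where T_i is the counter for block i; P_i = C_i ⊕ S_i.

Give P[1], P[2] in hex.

P[1] = 56, P[2] = 5B

P[1]: T = 6F, S = E(K, T) = BF; E9 ⊕ BF = 56.
P[2]: T = 70, S = E(K, T) = C3; 98 ⊕ C3 = 5B.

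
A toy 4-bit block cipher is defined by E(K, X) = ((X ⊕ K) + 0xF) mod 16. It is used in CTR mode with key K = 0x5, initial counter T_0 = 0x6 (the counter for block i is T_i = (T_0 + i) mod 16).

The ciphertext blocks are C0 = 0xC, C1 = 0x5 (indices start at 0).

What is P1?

CTR decryption: S_i = E(K, T_i) where T_i is the counter for block i; P_i = C_i ⊕ S_i.
P1: T = 0x7, S = E(K, T) = 0x1; 0x5 ⊕ 0x1 = 0x4.

P1 = 0x4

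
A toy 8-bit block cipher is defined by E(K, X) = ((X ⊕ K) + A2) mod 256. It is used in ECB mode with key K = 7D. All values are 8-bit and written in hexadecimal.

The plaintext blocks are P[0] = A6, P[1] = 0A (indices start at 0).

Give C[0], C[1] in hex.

ECB encryption: C_i = E(K, P_i).
C[0]: E(K, A6) = 7D.
C[1]: E(K, 0A) = 19.

C[0] = 7D, C[1] = 19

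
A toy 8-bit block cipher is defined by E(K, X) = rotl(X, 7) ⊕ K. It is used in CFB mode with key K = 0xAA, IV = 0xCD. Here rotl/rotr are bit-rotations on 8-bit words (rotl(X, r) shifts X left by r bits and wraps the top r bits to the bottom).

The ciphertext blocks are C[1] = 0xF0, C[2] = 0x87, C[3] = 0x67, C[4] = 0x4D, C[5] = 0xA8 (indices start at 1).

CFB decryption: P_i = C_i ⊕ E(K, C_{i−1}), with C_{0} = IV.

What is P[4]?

P[4]: E(K, 0x67) = 0x19; 0x4D ⊕ 0x19 = 0x54.

P[4] = 0x54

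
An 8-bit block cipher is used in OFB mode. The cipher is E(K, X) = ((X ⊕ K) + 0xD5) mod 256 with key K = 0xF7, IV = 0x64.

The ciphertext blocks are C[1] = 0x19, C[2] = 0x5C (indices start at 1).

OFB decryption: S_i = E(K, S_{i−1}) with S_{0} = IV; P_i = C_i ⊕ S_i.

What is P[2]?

P[1]: S = E(K, 0x64) = 0x68; 0x19 ⊕ 0x68 = 0x71.
P[2]: S = E(K, 0x68) = 0x74; 0x5C ⊕ 0x74 = 0x28.

P[2] = 0x28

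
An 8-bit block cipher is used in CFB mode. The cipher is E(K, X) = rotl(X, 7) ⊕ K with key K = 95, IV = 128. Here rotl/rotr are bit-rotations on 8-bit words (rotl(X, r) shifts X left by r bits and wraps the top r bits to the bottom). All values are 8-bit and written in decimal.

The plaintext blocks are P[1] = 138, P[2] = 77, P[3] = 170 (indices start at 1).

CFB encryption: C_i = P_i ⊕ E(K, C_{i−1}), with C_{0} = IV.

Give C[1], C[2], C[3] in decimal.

C[1] = 149, C[2] = 216, C[3] = 153

C[1]: E(K, 128) = 31; 138 ⊕ 31 = 149.
C[2]: E(K, 149) = 149; 77 ⊕ 149 = 216.
C[3]: E(K, 216) = 51; 170 ⊕ 51 = 153.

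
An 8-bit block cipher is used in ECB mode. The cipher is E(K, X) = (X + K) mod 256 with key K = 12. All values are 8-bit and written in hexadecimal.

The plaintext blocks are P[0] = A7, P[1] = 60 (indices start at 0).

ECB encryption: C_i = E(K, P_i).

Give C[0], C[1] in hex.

C[0] = B9, C[1] = 72

C[0]: E(K, A7) = B9.
C[1]: E(K, 60) = 72.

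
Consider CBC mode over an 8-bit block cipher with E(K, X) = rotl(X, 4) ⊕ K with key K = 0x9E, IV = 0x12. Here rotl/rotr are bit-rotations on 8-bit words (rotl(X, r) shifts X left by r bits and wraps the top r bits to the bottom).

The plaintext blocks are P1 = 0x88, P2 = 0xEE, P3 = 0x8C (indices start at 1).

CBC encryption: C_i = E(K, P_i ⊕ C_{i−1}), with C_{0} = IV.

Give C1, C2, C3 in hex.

C1 = 0x37, C2 = 0x03, C3 = 0x66

C1: P1 ⊕ 0x12 = 0x9A; E(K, 0x9A) = 0x37.
C2: P2 ⊕ 0x37 = 0xD9; E(K, 0xD9) = 0x03.
C3: P3 ⊕ 0x03 = 0x8F; E(K, 0x8F) = 0x66.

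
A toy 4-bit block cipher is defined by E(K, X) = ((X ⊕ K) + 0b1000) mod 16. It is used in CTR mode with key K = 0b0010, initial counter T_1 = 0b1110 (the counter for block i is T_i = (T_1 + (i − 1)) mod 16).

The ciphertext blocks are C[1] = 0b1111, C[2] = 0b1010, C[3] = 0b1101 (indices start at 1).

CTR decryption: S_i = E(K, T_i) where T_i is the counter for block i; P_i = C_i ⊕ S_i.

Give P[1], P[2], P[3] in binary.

P[1]: T = 0b1110, S = E(K, T) = 0b0100; 0b1111 ⊕ 0b0100 = 0b1011.
P[2]: T = 0b1111, S = E(K, T) = 0b0101; 0b1010 ⊕ 0b0101 = 0b1111.
P[3]: T = 0b0000, S = E(K, T) = 0b1010; 0b1101 ⊕ 0b1010 = 0b0111.

P[1] = 0b1011, P[2] = 0b1111, P[3] = 0b0111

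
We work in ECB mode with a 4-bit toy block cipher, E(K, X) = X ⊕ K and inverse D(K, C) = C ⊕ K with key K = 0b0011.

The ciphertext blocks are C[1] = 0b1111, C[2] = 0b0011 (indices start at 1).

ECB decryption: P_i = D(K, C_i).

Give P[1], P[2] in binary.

P[1]: D(K, 0b1111) = 0b1100.
P[2]: D(K, 0b0011) = 0b0000.

P[1] = 0b1100, P[2] = 0b0000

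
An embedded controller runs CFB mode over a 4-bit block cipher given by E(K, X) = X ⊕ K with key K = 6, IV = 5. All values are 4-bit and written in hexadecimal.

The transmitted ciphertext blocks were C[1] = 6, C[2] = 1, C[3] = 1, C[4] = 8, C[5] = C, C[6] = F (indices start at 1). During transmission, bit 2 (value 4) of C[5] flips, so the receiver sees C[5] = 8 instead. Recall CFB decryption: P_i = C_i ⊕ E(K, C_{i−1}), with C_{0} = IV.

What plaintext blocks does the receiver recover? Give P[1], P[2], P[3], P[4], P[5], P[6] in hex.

P[1] = 5, P[2] = 1, P[3] = 6, P[4] = F, P[5] = 6, P[6] = 1

Only C[5] changed, to 8. In CFB, a change in C_i flips the same bit in P_i and garbles P_{i+1}. Decrypting the received ciphertext:
P[1]: E(K, 5) = 3; 6 ⊕ 3 = 5.
P[2]: E(K, 6) = 0; 1 ⊕ 0 = 1.
P[3]: E(K, 1) = 7; 1 ⊕ 7 = 6.
P[4]: E(K, 1) = 7; 8 ⊕ 7 = F.
P[5]: E(K, 8) = E; 8 ⊕ E = 6.
P[6]: E(K, 8) = E; F ⊕ E = 1.
Blocks that differ from the original plaintext: P[5], P[6].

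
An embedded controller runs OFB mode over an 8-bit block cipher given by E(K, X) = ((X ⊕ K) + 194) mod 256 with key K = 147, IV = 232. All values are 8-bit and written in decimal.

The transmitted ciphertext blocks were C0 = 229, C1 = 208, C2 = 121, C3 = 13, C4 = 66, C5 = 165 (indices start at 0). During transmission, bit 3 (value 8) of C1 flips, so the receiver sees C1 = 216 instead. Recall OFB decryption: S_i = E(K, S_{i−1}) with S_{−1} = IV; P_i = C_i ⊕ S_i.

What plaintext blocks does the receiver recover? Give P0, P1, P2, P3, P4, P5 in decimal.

P0 = 216, P1 = 168, P2 = 220, P3 = 245, P4 = 111, P5 = 37

Only C1 changed, to 216. In OFB, a change in C_i flips the same bit in P_i only; the keystream is unaffected. Decrypting the received ciphertext:
P0: S = E(K, 232) = 61; 229 ⊕ 61 = 216.
P1: S = E(K, 61) = 112; 216 ⊕ 112 = 168.
P2: S = E(K, 112) = 165; 121 ⊕ 165 = 220.
P3: S = E(K, 165) = 248; 13 ⊕ 248 = 245.
P4: S = E(K, 248) = 45; 66 ⊕ 45 = 111.
P5: S = E(K, 45) = 128; 165 ⊕ 128 = 37.
Blocks that differ from the original plaintext: P1.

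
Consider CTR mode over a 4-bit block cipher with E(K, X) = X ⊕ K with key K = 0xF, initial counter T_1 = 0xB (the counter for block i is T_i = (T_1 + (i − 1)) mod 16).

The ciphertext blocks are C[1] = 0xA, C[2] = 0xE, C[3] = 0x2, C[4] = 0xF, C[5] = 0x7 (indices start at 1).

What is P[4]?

P[4] = 0xE

CTR decryption: S_i = E(K, T_i) where T_i is the counter for block i; P_i = C_i ⊕ S_i.
P[4]: T = 0xE, S = E(K, T) = 0x1; 0xF ⊕ 0x1 = 0xE.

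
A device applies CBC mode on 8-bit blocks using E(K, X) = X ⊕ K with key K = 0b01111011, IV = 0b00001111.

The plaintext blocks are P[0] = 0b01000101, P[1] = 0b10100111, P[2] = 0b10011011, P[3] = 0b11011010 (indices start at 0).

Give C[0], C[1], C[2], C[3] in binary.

C[0] = 0b00110001, C[1] = 0b11101101, C[2] = 0b00001101, C[3] = 0b10101100

CBC encryption: C_i = E(K, P_i ⊕ C_{i−1}), with C_{−1} = IV.
C[0]: P[0] ⊕ 0b00001111 = 0b01001010; E(K, 0b01001010) = 0b00110001.
C[1]: P[1] ⊕ 0b00110001 = 0b10010110; E(K, 0b10010110) = 0b11101101.
C[2]: P[2] ⊕ 0b11101101 = 0b01110110; E(K, 0b01110110) = 0b00001101.
C[3]: P[3] ⊕ 0b00001101 = 0b11010111; E(K, 0b11010111) = 0b10101100.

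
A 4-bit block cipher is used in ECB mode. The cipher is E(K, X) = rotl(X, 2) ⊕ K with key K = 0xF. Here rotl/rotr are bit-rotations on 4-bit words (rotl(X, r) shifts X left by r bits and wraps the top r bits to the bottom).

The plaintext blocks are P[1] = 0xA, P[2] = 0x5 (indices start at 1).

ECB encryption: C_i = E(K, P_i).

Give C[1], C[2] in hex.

C[1]: E(K, 0xA) = 0x5.
C[2]: E(K, 0x5) = 0xA.

C[1] = 0x5, C[2] = 0xA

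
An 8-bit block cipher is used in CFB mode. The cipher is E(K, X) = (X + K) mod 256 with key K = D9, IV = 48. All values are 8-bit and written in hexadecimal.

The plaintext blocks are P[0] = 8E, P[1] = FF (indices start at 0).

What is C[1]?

C[1] = 77

CFB encryption: C_i = P_i ⊕ E(K, C_{i−1}), with C_{−1} = IV.
C[0]: E(K, 48) = 21; 8E ⊕ 21 = AF.
C[1]: E(K, AF) = 88; FF ⊕ 88 = 77.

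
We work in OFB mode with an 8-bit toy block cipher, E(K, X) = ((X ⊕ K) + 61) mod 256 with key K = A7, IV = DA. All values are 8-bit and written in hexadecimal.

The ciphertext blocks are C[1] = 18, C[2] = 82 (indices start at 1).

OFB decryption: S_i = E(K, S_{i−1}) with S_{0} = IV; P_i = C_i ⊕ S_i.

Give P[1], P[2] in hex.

P[1]: S = E(K, DA) = DE; 18 ⊕ DE = C6.
P[2]: S = E(K, DE) = DA; 82 ⊕ DA = 58.

P[1] = C6, P[2] = 58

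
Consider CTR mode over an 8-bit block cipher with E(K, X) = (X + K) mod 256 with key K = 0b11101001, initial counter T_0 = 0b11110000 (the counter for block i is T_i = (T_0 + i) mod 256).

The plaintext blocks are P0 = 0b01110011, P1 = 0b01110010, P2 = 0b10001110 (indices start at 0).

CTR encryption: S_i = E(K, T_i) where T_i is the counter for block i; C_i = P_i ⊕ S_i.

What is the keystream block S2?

C0: T = 0b11110000, S = E(K, T) = 0b11011001; 0b01110011 ⊕ 0b11011001 = 0b10101010.
C1: T = 0b11110001, S = E(K, T) = 0b11011010; 0b01110010 ⊕ 0b11011010 = 0b10101000.
C2: T = 0b11110010, S = E(K, T) = 0b11011011; 0b10001110 ⊕ 0b11011011 = 0b01010101.
So S2 = 0b11011011.

0b11011011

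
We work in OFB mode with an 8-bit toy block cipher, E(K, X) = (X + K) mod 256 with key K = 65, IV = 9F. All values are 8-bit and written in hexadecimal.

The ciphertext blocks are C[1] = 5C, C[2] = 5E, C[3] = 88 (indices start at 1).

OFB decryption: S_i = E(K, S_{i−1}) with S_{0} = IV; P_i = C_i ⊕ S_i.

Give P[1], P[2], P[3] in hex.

P[1]: S = E(K, 9F) = 04; 5C ⊕ 04 = 58.
P[2]: S = E(K, 04) = 69; 5E ⊕ 69 = 37.
P[3]: S = E(K, 69) = CE; 88 ⊕ CE = 46.

P[1] = 58, P[2] = 37, P[3] = 46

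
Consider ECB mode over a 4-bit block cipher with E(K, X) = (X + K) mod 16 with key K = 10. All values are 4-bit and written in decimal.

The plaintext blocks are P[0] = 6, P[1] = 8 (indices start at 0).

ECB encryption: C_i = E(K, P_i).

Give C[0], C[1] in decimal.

C[0]: E(K, 6) = 0.
C[1]: E(K, 8) = 2.

C[0] = 0, C[1] = 2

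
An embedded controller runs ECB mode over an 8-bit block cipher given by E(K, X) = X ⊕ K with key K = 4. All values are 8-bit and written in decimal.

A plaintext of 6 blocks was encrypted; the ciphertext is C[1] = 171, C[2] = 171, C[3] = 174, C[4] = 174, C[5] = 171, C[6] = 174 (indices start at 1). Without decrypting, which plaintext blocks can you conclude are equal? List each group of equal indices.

ECB encrypts each block independently with the same key, so equal ciphertext blocks imply equal plaintext blocks.
C[1] = C[2] = C[5] = 171, so P[1] = P[2] = P[5].
C[3] = C[4] = C[6] = 174, so P[3] = P[4] = P[6].

P[1] = P[2] = P[5]; P[3] = P[4] = P[6]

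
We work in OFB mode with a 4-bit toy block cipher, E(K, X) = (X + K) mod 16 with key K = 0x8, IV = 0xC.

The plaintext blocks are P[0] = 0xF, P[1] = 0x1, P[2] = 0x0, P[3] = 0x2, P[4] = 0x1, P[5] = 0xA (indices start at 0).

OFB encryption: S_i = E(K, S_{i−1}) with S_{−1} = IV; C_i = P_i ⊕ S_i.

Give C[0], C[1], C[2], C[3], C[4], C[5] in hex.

C[0]: S = E(K, 0xC) = 0x4; 0xF ⊕ 0x4 = 0xB.
C[1]: S = E(K, 0x4) = 0xC; 0x1 ⊕ 0xC = 0xD.
C[2]: S = E(K, 0xC) = 0x4; 0x0 ⊕ 0x4 = 0x4.
C[3]: S = E(K, 0x4) = 0xC; 0x2 ⊕ 0xC = 0xE.
C[4]: S = E(K, 0xC) = 0x4; 0x1 ⊕ 0x4 = 0x5.
C[5]: S = E(K, 0x4) = 0xC; 0xA ⊕ 0xC = 0x6.

C[0] = 0xB, C[1] = 0xD, C[2] = 0x4, C[3] = 0xE, C[4] = 0x5, C[5] = 0x6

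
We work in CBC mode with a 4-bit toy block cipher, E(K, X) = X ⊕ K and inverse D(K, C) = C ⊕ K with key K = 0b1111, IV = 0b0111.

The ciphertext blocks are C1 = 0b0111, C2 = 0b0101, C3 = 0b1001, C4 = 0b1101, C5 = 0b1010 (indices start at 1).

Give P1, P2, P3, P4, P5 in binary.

P1 = 0b1111, P2 = 0b1101, P3 = 0b0011, P4 = 0b1011, P5 = 0b1000

CBC decryption: P_i = D(K, C_i) ⊕ C_{i−1}, with C_{0} = IV.
P1: D(K, 0b0111) = 0b1000; 0b1000 ⊕ 0b0111 = 0b1111.
P2: D(K, 0b0101) = 0b1010; 0b1010 ⊕ 0b0111 = 0b1101.
P3: D(K, 0b1001) = 0b0110; 0b0110 ⊕ 0b0101 = 0b0011.
P4: D(K, 0b1101) = 0b0010; 0b0010 ⊕ 0b1001 = 0b1011.
P5: D(K, 0b1010) = 0b0101; 0b0101 ⊕ 0b1101 = 0b1000.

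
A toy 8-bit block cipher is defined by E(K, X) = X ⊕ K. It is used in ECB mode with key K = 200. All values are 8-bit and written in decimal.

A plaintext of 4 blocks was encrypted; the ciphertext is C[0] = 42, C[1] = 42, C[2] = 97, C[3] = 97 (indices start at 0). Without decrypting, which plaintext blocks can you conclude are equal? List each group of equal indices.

P[0] = P[1]; P[2] = P[3]

ECB encrypts each block independently with the same key, so equal ciphertext blocks imply equal plaintext blocks.
C[0] = C[1] = 42, so P[0] = P[1].
C[2] = C[3] = 97, so P[2] = P[3].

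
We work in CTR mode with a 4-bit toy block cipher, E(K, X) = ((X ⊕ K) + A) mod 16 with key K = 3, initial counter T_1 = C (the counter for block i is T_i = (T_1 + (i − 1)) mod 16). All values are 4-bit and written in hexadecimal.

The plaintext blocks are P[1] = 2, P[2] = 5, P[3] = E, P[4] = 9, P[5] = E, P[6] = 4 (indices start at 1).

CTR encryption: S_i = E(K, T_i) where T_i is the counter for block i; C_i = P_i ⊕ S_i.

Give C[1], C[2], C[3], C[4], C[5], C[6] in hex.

C[1] = B, C[2] = D, C[3] = 9, C[4] = F, C[5] = 3, C[6] = 8

C[1]: T = C, S = E(K, T) = 9; 2 ⊕ 9 = B.
C[2]: T = D, S = E(K, T) = 8; 5 ⊕ 8 = D.
C[3]: T = E, S = E(K, T) = 7; E ⊕ 7 = 9.
C[4]: T = F, S = E(K, T) = 6; 9 ⊕ 6 = F.
C[5]: T = 0, S = E(K, T) = D; E ⊕ D = 3.
C[6]: T = 1, S = E(K, T) = C; 4 ⊕ C = 8.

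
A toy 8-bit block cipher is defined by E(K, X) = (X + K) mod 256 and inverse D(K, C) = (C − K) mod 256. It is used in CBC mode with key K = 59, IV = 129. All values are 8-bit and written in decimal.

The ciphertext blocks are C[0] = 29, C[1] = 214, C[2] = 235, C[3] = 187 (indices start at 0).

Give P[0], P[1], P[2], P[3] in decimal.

CBC decryption: P_i = D(K, C_i) ⊕ C_{i−1}, with C_{−1} = IV.
P[0]: D(K, 29) = 226; 226 ⊕ 129 = 99.
P[1]: D(K, 214) = 155; 155 ⊕ 29 = 134.
P[2]: D(K, 235) = 176; 176 ⊕ 214 = 102.
P[3]: D(K, 187) = 128; 128 ⊕ 235 = 107.

P[0] = 99, P[1] = 134, P[2] = 102, P[3] = 107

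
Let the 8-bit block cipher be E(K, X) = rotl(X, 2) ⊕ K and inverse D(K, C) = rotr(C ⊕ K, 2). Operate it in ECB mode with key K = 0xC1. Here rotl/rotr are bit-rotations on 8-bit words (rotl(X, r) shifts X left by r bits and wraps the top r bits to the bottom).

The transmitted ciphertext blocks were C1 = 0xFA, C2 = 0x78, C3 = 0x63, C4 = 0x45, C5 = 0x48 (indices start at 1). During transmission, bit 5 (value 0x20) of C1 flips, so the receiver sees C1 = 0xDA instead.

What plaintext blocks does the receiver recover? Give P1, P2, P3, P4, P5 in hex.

ECB decryption: P_i = D(K, C_i).
Only C1 changed, to 0xDA. In ECB, a change in C_i affects only P_i. Decrypting the received ciphertext:
P1: D(K, 0xDA) = 0xC6.
P2: D(K, 0x78) = 0x6E.
P3: D(K, 0x63) = 0xA8.
P4: D(K, 0x45) = 0x21.
P5: D(K, 0x48) = 0x62.
Blocks that differ from the original plaintext: P1.

P1 = 0xC6, P2 = 0x6E, P3 = 0xA8, P4 = 0x21, P5 = 0x62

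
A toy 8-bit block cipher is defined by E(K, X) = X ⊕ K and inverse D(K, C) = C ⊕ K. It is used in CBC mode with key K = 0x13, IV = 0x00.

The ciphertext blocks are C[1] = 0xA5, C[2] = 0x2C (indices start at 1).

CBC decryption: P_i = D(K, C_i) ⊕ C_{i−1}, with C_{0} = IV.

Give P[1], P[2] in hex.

P[1] = 0xB6, P[2] = 0x9A

P[1]: D(K, 0xA5) = 0xB6; 0xB6 ⊕ 0x00 = 0xB6.
P[2]: D(K, 0x2C) = 0x3F; 0x3F ⊕ 0xA5 = 0x9A.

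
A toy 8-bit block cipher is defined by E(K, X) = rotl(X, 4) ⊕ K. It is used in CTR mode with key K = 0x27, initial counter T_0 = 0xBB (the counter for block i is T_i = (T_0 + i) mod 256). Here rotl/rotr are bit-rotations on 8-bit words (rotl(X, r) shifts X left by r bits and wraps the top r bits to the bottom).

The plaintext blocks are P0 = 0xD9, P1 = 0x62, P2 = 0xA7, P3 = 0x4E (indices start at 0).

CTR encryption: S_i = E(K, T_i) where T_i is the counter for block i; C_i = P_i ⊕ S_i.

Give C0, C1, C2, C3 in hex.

C0: T = 0xBB, S = E(K, T) = 0x9C; 0xD9 ⊕ 0x9C = 0x45.
C1: T = 0xBC, S = E(K, T) = 0xEC; 0x62 ⊕ 0xEC = 0x8E.
C2: T = 0xBD, S = E(K, T) = 0xFC; 0xA7 ⊕ 0xFC = 0x5B.
C3: T = 0xBE, S = E(K, T) = 0xCC; 0x4E ⊕ 0xCC = 0x82.

C0 = 0x45, C1 = 0x8E, C2 = 0x5B, C3 = 0x82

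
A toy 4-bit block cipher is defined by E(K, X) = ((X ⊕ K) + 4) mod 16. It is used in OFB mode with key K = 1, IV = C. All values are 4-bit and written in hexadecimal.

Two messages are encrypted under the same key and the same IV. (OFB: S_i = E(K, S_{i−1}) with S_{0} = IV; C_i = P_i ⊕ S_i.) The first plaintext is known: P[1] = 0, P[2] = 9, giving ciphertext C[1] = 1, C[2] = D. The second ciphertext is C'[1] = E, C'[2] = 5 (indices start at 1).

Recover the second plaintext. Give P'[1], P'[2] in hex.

In OFB with a reused IV, both messages share the same keystream S_i, so C_i ⊕ C'_i = P_i ⊕ P'_i and thus P'_i = P_i ⊕ C_i ⊕ C'_i.
P'[1]: 0 ⊕ 1 ⊕ E = F.
P'[2]: 9 ⊕ D ⊕ 5 = 1.

P'[1] = F, P'[2] = 1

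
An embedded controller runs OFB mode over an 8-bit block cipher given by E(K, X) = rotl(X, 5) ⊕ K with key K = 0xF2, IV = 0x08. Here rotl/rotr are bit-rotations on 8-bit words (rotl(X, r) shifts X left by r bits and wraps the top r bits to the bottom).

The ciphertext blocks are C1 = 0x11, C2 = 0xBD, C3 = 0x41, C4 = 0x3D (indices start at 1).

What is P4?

OFB decryption: S_i = E(K, S_{i−1}) with S_{0} = IV; P_i = C_i ⊕ S_i.
P1: S = E(K, 0x08) = 0xF3; 0x11 ⊕ 0xF3 = 0xE2.
P2: S = E(K, 0xF3) = 0x8C; 0xBD ⊕ 0x8C = 0x31.
P3: S = E(K, 0x8C) = 0x63; 0x41 ⊕ 0x63 = 0x22.
P4: S = E(K, 0x63) = 0x9E; 0x3D ⊕ 0x9E = 0xA3.

P4 = 0xA3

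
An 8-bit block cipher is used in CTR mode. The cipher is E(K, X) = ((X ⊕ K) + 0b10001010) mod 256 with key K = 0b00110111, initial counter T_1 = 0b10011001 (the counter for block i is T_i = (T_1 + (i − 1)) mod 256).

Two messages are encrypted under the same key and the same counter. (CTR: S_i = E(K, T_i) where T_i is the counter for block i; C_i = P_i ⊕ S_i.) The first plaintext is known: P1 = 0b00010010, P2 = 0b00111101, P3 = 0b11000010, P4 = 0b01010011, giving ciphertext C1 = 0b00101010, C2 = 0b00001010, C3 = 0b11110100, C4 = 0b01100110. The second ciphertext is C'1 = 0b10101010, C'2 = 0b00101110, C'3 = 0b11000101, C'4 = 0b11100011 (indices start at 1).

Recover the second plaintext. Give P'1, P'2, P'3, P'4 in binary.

In CTR with a reused counter, both messages share the same keystream S_i, so C_i ⊕ C'_i = P_i ⊕ P'_i and thus P'_i = P_i ⊕ C_i ⊕ C'_i.
P'1: 0b00010010 ⊕ 0b00101010 ⊕ 0b10101010 = 0b10010010.
P'2: 0b00111101 ⊕ 0b00001010 ⊕ 0b00101110 = 0b00011001.
P'3: 0b11000010 ⊕ 0b11110100 ⊕ 0b11000101 = 0b11110011.
P'4: 0b01010011 ⊕ 0b01100110 ⊕ 0b11100011 = 0b11010110.

P'1 = 0b10010010, P'2 = 0b00011001, P'3 = 0b11110011, P'4 = 0b11010110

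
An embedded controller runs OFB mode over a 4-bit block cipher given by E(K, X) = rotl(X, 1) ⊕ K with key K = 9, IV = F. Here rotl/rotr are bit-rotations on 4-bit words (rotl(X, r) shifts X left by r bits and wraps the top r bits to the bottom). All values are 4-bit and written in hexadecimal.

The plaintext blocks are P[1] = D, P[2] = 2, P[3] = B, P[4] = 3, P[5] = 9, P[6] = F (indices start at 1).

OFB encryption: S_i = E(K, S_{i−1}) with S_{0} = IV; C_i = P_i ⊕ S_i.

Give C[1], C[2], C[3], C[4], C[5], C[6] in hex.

C[1]: S = E(K, F) = 6; D ⊕ 6 = B.
C[2]: S = E(K, 6) = 5; 2 ⊕ 5 = 7.
C[3]: S = E(K, 5) = 3; B ⊕ 3 = 8.
C[4]: S = E(K, 3) = F; 3 ⊕ F = C.
C[5]: S = E(K, F) = 6; 9 ⊕ 6 = F.
C[6]: S = E(K, 6) = 5; F ⊕ 5 = A.

C[1] = B, C[2] = 7, C[3] = 8, C[4] = C, C[5] = F, C[6] = A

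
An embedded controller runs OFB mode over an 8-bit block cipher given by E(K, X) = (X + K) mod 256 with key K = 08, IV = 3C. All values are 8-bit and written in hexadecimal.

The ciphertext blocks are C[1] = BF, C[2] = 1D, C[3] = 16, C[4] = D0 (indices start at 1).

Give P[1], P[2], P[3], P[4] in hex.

OFB decryption: S_i = E(K, S_{i−1}) with S_{0} = IV; P_i = C_i ⊕ S_i.
P[1]: S = E(K, 3C) = 44; BF ⊕ 44 = FB.
P[2]: S = E(K, 44) = 4C; 1D ⊕ 4C = 51.
P[3]: S = E(K, 4C) = 54; 16 ⊕ 54 = 42.
P[4]: S = E(K, 54) = 5C; D0 ⊕ 5C = 8C.

P[1] = FB, P[2] = 51, P[3] = 42, P[4] = 8C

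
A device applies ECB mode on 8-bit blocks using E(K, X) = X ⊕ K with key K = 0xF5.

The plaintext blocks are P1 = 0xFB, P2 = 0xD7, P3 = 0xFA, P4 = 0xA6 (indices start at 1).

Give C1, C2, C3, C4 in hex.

C1 = 0x0E, C2 = 0x22, C3 = 0x0F, C4 = 0x53

ECB encryption: C_i = E(K, P_i).
C1: E(K, 0xFB) = 0x0E.
C2: E(K, 0xD7) = 0x22.
C3: E(K, 0xFA) = 0x0F.
C4: E(K, 0xA6) = 0x53.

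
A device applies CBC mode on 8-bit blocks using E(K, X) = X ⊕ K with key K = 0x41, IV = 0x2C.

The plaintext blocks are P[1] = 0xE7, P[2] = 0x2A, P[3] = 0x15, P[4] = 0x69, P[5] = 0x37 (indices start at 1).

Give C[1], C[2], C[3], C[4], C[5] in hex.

C[1] = 0x8A, C[2] = 0xE1, C[3] = 0xB5, C[4] = 0x9D, C[5] = 0xEB

CBC encryption: C_i = E(K, P_i ⊕ C_{i−1}), with C_{0} = IV.
C[1]: P[1] ⊕ 0x2C = 0xCB; E(K, 0xCB) = 0x8A.
C[2]: P[2] ⊕ 0x8A = 0xA0; E(K, 0xA0) = 0xE1.
C[3]: P[3] ⊕ 0xE1 = 0xF4; E(K, 0xF4) = 0xB5.
C[4]: P[4] ⊕ 0xB5 = 0xDC; E(K, 0xDC) = 0x9D.
C[5]: P[5] ⊕ 0x9D = 0xAA; E(K, 0xAA) = 0xEB.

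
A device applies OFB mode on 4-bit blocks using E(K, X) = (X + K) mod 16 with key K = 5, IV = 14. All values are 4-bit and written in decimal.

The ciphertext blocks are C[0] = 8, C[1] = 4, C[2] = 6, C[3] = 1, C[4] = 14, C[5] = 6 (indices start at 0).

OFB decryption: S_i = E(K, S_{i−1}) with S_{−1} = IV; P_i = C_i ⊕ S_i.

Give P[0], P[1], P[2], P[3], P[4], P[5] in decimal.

P[0]: S = E(K, 14) = 3; 8 ⊕ 3 = 11.
P[1]: S = E(K, 3) = 8; 4 ⊕ 8 = 12.
P[2]: S = E(K, 8) = 13; 6 ⊕ 13 = 11.
P[3]: S = E(K, 13) = 2; 1 ⊕ 2 = 3.
P[4]: S = E(K, 2) = 7; 14 ⊕ 7 = 9.
P[5]: S = E(K, 7) = 12; 6 ⊕ 12 = 10.

P[0] = 11, P[1] = 12, P[2] = 11, P[3] = 3, P[4] = 9, P[5] = 10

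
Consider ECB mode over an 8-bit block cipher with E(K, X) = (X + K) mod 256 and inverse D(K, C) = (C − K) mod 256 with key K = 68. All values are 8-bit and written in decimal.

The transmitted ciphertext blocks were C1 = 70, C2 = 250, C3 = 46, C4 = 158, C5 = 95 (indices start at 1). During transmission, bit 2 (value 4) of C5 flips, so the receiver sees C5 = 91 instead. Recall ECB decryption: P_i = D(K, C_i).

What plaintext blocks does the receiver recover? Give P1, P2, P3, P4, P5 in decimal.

Only C5 changed, to 91. In ECB, a change in C_i affects only P_i. Decrypting the received ciphertext:
P1: D(K, 70) = 2.
P2: D(K, 250) = 182.
P3: D(K, 46) = 234.
P4: D(K, 158) = 90.
P5: D(K, 91) = 23.
Blocks that differ from the original plaintext: P5.

P1 = 2, P2 = 182, P3 = 234, P4 = 90, P5 = 23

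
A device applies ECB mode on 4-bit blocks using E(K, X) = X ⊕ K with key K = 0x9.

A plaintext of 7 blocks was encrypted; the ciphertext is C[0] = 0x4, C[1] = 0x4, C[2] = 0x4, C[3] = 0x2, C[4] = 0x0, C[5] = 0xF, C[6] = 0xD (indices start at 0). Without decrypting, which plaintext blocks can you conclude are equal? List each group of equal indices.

ECB encrypts each block independently with the same key, so equal ciphertext blocks imply equal plaintext blocks.
C[0] = C[1] = C[2] = 0x4, so P[0] = P[1] = P[2].

P[0] = P[1] = P[2]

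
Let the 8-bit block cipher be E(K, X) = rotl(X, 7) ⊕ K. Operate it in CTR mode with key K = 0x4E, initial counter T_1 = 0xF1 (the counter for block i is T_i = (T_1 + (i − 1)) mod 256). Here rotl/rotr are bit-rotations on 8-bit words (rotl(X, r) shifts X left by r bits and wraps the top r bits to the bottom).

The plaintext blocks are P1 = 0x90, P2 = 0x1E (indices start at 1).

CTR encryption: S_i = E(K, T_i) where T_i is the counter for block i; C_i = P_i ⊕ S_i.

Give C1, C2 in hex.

C1: T = 0xF1, S = E(K, T) = 0xB6; 0x90 ⊕ 0xB6 = 0x26.
C2: T = 0xF2, S = E(K, T) = 0x37; 0x1E ⊕ 0x37 = 0x29.

C1 = 0x26, C2 = 0x29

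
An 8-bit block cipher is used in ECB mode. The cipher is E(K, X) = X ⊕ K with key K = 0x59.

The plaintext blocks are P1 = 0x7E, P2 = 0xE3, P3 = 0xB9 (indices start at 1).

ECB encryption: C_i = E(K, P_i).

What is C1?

C1 = 0x27

C1: E(K, 0x7E) = 0x27.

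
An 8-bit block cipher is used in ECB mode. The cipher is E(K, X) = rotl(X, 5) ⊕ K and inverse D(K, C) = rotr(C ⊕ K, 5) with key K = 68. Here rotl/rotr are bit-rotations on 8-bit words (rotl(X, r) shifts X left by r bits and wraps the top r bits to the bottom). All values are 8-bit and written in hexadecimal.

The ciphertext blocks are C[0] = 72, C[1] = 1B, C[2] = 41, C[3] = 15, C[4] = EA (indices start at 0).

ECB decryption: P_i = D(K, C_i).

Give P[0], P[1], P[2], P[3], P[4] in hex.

P[0] = D0, P[1] = 9B, P[2] = 49, P[3] = EB, P[4] = 14

P[0]: D(K, 72) = D0.
P[1]: D(K, 1B) = 9B.
P[2]: D(K, 41) = 49.
P[3]: D(K, 15) = EB.
P[4]: D(K, EA) = 14.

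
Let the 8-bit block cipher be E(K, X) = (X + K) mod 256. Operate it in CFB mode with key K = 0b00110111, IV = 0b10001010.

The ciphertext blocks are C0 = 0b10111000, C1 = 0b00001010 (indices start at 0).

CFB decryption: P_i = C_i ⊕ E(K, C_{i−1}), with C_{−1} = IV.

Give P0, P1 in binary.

P0: E(K, 0b10001010) = 0b11000001; 0b10111000 ⊕ 0b11000001 = 0b01111001.
P1: E(K, 0b10111000) = 0b11101111; 0b00001010 ⊕ 0b11101111 = 0b11100101.

P0 = 0b01111001, P1 = 0b11100101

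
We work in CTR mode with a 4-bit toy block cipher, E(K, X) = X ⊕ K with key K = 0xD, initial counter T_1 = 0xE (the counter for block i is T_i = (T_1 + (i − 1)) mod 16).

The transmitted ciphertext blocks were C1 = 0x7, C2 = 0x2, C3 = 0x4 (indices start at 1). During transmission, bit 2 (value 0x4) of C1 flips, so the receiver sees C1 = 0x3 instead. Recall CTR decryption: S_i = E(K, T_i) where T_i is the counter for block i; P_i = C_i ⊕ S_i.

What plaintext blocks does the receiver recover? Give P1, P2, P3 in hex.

P1 = 0x0, P2 = 0x0, P3 = 0x9

Only C1 changed, to 0x3. In CTR, a change in C_i flips the same bit in P_i only; the keystream is unaffected. Decrypting the received ciphertext:
P1: T = 0xE, S = E(K, T) = 0x3; 0x3 ⊕ 0x3 = 0x0.
P2: T = 0xF, S = E(K, T) = 0x2; 0x2 ⊕ 0x2 = 0x0.
P3: T = 0x0, S = E(K, T) = 0xD; 0x4 ⊕ 0xD = 0x9.
Blocks that differ from the original plaintext: P1.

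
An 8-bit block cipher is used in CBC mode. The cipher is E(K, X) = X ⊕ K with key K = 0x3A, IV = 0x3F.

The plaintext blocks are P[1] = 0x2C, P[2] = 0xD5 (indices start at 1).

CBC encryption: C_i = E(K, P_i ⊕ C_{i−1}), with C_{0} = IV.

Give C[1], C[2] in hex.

C[1]: P[1] ⊕ 0x3F = 0x13; E(K, 0x13) = 0x29.
C[2]: P[2] ⊕ 0x29 = 0xFC; E(K, 0xFC) = 0xC6.

C[1] = 0x29, C[2] = 0xC6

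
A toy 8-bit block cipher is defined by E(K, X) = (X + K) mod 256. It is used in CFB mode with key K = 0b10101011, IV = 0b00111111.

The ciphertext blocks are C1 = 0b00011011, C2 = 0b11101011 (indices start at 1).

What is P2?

P2 = 0b00101101

CFB decryption: P_i = C_i ⊕ E(K, C_{i−1}), with C_{0} = IV.
P2: E(K, 0b00011011) = 0b11000110; 0b11101011 ⊕ 0b11000110 = 0b00101101.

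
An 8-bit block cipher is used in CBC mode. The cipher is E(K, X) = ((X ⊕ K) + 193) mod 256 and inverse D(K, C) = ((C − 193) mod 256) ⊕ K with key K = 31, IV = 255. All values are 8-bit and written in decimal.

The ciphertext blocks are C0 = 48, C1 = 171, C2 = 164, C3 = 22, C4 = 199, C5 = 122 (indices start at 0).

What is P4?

CBC decryption: P_i = D(K, C_i) ⊕ C_{i−1}, with C_{−1} = IV.
P4: D(K, 199) = 25; 25 ⊕ 22 = 15.

P4 = 15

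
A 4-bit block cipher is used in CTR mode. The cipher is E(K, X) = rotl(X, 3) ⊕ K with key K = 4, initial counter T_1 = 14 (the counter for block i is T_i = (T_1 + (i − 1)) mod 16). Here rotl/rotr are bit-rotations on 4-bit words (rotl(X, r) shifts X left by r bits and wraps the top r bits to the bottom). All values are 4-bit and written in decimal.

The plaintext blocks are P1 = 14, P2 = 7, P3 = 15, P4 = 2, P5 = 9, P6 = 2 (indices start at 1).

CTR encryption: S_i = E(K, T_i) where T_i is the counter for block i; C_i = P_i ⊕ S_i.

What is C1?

C1: T = 14, S = E(K, T) = 3; 14 ⊕ 3 = 13.

C1 = 13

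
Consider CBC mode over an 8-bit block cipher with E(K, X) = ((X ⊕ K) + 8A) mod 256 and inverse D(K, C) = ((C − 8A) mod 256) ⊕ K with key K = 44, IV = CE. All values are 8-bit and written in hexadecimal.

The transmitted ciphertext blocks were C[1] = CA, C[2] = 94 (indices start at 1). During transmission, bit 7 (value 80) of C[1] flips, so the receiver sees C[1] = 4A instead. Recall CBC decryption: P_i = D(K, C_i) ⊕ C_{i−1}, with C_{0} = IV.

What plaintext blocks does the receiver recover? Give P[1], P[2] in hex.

Only C[1] changed, to 4A. In CBC, a change in C_i garbles P_i and flips the same bit in P_{i+1}. Decrypting the received ciphertext:
P[1]: D(K, 4A) = 84; 84 ⊕ CE = 4A.
P[2]: D(K, 94) = 4E; 4E ⊕ 4A = 04.
Blocks that differ from the original plaintext: P[1], P[2].

P[1] = 4A, P[2] = 04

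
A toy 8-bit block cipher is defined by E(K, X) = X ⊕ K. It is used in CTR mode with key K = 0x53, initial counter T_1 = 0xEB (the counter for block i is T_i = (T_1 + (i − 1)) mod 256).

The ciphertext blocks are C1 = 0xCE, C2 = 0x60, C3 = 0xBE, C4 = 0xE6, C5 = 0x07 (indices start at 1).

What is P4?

P4 = 0x5B

CTR decryption: S_i = E(K, T_i) where T_i is the counter for block i; P_i = C_i ⊕ S_i.
P4: T = 0xEE, S = E(K, T) = 0xBD; 0xE6 ⊕ 0xBD = 0x5B.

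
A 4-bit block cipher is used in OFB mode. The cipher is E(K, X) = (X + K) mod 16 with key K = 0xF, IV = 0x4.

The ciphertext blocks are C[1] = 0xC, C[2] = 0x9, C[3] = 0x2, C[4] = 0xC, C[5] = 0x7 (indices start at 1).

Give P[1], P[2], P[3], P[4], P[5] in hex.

P[1] = 0xF, P[2] = 0xB, P[3] = 0x3, P[4] = 0xC, P[5] = 0x8

OFB decryption: S_i = E(K, S_{i−1}) with S_{0} = IV; P_i = C_i ⊕ S_i.
P[1]: S = E(K, 0x4) = 0x3; 0xC ⊕ 0x3 = 0xF.
P[2]: S = E(K, 0x3) = 0x2; 0x9 ⊕ 0x2 = 0xB.
P[3]: S = E(K, 0x2) = 0x1; 0x2 ⊕ 0x1 = 0x3.
P[4]: S = E(K, 0x1) = 0x0; 0xC ⊕ 0x0 = 0xC.
P[5]: S = E(K, 0x0) = 0xF; 0x7 ⊕ 0xF = 0x8.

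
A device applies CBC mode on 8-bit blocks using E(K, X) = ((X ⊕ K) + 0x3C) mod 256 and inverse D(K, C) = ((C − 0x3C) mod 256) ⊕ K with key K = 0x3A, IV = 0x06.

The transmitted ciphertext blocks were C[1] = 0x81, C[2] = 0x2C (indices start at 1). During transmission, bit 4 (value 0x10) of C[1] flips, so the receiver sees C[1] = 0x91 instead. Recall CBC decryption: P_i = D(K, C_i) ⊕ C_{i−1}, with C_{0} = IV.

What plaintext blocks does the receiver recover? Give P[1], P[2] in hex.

Only C[1] changed, to 0x91. In CBC, a change in C_i garbles P_i and flips the same bit in P_{i+1}. Decrypting the received ciphertext:
P[1]: D(K, 0x91) = 0x6F; 0x6F ⊕ 0x06 = 0x69.
P[2]: D(K, 0x2C) = 0xCA; 0xCA ⊕ 0x91 = 0x5B.
Blocks that differ from the original plaintext: P[1], P[2].

P[1] = 0x69, P[2] = 0x5B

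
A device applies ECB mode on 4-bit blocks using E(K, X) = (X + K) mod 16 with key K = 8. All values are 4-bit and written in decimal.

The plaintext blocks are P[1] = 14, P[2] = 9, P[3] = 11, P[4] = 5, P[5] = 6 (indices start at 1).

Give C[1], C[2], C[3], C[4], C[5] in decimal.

C[1] = 6, C[2] = 1, C[3] = 3, C[4] = 13, C[5] = 14

ECB encryption: C_i = E(K, P_i).
C[1]: E(K, 14) = 6.
C[2]: E(K, 9) = 1.
C[3]: E(K, 11) = 3.
C[4]: E(K, 5) = 13.
C[5]: E(K, 6) = 14.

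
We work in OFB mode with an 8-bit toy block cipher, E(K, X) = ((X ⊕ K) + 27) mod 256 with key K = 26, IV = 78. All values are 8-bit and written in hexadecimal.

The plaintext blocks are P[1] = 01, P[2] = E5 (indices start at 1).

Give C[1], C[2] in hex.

C[1] = 84, C[2] = 2F

OFB encryption: S_i = E(K, S_{i−1}) with S_{0} = IV; C_i = P_i ⊕ S_i.
C[1]: S = E(K, 78) = 85; 01 ⊕ 85 = 84.
C[2]: S = E(K, 85) = CA; E5 ⊕ CA = 2F.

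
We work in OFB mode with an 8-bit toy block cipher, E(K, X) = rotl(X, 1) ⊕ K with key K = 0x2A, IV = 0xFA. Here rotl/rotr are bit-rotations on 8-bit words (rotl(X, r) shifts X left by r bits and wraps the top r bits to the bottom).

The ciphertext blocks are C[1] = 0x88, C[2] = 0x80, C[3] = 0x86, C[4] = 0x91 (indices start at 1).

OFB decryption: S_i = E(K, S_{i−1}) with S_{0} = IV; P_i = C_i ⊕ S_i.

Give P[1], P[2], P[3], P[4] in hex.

P[1]: S = E(K, 0xFA) = 0xDF; 0x88 ⊕ 0xDF = 0x57.
P[2]: S = E(K, 0xDF) = 0x95; 0x80 ⊕ 0x95 = 0x15.
P[3]: S = E(K, 0x95) = 0x01; 0x86 ⊕ 0x01 = 0x87.
P[4]: S = E(K, 0x01) = 0x28; 0x91 ⊕ 0x28 = 0xB9.

P[1] = 0x57, P[2] = 0x15, P[3] = 0x87, P[4] = 0xB9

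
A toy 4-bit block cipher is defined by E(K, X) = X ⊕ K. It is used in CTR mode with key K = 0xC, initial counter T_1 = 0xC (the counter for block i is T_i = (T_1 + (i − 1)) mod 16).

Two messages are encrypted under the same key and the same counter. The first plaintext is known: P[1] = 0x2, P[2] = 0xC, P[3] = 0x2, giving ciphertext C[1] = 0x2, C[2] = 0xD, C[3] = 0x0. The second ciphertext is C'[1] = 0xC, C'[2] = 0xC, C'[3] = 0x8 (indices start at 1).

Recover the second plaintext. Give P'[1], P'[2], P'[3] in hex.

In CTR with a reused counter, both messages share the same keystream S_i, so C_i ⊕ C'_i = P_i ⊕ P'_i and thus P'_i = P_i ⊕ C_i ⊕ C'_i.
P'[1]: 0x2 ⊕ 0x2 ⊕ 0xC = 0xC.
P'[2]: 0xC ⊕ 0xD ⊕ 0xC = 0xD.
P'[3]: 0x2 ⊕ 0x0 ⊕ 0x8 = 0xA.

P'[1] = 0xC, P'[2] = 0xD, P'[3] = 0xA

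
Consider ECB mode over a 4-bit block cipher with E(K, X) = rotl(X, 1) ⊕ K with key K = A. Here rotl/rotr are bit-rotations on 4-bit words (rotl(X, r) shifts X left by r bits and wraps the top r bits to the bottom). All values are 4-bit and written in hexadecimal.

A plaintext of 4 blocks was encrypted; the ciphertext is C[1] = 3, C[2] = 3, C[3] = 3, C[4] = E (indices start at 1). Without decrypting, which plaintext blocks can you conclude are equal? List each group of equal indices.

P[1] = P[2] = P[3]

ECB encrypts each block independently with the same key, so equal ciphertext blocks imply equal plaintext blocks.
C[1] = C[2] = C[3] = 3, so P[1] = P[2] = P[3].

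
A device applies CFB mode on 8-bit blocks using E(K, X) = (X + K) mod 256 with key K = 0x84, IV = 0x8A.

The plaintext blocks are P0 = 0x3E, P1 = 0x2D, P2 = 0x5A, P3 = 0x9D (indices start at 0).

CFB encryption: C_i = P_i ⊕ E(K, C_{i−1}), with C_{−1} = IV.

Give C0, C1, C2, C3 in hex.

C0: E(K, 0x8A) = 0x0E; 0x3E ⊕ 0x0E = 0x30.
C1: E(K, 0x30) = 0xB4; 0x2D ⊕ 0xB4 = 0x99.
C2: E(K, 0x99) = 0x1D; 0x5A ⊕ 0x1D = 0x47.
C3: E(K, 0x47) = 0xCB; 0x9D ⊕ 0xCB = 0x56.

C0 = 0x30, C1 = 0x99, C2 = 0x47, C3 = 0x56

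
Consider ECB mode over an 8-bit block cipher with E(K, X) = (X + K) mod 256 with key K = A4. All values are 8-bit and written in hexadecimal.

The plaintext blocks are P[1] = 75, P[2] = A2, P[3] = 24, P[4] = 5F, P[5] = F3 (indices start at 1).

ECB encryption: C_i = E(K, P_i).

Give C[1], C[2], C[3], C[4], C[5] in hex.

C[1]: E(K, 75) = 19.
C[2]: E(K, A2) = 46.
C[3]: E(K, 24) = C8.
C[4]: E(K, 5F) = 03.
C[5]: E(K, F3) = 97.

C[1] = 19, C[2] = 46, C[3] = C8, C[4] = 03, C[5] = 97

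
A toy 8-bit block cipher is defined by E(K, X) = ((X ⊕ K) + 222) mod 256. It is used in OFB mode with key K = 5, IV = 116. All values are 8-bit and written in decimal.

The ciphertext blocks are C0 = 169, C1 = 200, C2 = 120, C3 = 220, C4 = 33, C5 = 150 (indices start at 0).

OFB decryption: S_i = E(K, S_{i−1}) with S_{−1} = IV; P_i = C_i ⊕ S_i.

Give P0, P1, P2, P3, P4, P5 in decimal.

P0 = 230, P1 = 224, P2 = 115, P3 = 48, P4 = 230, P5 = 54

P0: S = E(K, 116) = 79; 169 ⊕ 79 = 230.
P1: S = E(K, 79) = 40; 200 ⊕ 40 = 224.
P2: S = E(K, 40) = 11; 120 ⊕ 11 = 115.
P3: S = E(K, 11) = 236; 220 ⊕ 236 = 48.
P4: S = E(K, 236) = 199; 33 ⊕ 199 = 230.
P5: S = E(K, 199) = 160; 150 ⊕ 160 = 54.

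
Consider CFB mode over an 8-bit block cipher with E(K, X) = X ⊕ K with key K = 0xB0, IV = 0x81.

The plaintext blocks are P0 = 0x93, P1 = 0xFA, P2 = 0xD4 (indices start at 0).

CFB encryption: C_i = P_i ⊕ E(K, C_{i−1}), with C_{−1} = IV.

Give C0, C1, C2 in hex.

C0 = 0xA2, C1 = 0xE8, C2 = 0x8C

C0: E(K, 0x81) = 0x31; 0x93 ⊕ 0x31 = 0xA2.
C1: E(K, 0xA2) = 0x12; 0xFA ⊕ 0x12 = 0xE8.
C2: E(K, 0xE8) = 0x58; 0xD4 ⊕ 0x58 = 0x8C.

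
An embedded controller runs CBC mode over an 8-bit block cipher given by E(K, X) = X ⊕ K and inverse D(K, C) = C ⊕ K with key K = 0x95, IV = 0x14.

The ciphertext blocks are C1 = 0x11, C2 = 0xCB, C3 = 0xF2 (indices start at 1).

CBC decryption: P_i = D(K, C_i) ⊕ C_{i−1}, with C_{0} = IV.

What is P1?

P1: D(K, 0x11) = 0x84; 0x84 ⊕ 0x14 = 0x90.

P1 = 0x90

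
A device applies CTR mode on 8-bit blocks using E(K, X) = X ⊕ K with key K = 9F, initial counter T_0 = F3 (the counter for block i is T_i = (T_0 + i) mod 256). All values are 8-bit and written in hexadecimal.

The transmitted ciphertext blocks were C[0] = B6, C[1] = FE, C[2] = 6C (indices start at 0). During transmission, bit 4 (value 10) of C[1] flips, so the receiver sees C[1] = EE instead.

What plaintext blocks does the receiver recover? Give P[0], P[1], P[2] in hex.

CTR decryption: S_i = E(K, T_i) where T_i is the counter for block i; P_i = C_i ⊕ S_i.
Only C[1] changed, to EE. In CTR, a change in C_i flips the same bit in P_i only; the keystream is unaffected. Decrypting the received ciphertext:
P[0]: T = F3, S = E(K, T) = 6C; B6 ⊕ 6C = DA.
P[1]: T = F4, S = E(K, T) = 6B; EE ⊕ 6B = 85.
P[2]: T = F5, S = E(K, T) = 6A; 6C ⊕ 6A = 06.
Blocks that differ from the original plaintext: P[1].

P[0] = DA, P[1] = 85, P[2] = 06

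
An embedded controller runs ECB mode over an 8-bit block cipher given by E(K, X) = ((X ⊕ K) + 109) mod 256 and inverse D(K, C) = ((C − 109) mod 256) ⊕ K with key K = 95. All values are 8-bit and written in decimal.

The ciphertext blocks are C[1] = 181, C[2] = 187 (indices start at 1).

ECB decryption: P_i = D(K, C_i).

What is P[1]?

P[1] = 23

P[1]: D(K, 181) = 23.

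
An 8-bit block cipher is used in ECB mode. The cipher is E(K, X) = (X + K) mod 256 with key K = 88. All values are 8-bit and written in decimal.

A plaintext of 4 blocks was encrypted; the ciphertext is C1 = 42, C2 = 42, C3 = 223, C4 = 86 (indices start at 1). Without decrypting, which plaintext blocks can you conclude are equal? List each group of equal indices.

P1 = P2

ECB encrypts each block independently with the same key, so equal ciphertext blocks imply equal plaintext blocks.
C1 = C2 = 42, so P1 = P2.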